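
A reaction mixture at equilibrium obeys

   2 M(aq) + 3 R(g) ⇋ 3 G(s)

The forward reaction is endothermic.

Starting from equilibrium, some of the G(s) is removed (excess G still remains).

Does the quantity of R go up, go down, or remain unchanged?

G is a pure solid; its activity is 1 regardless of amount, so Q is unaffected — no shift from this change.
No net shift occurs, so the amount of R is unchanged.

unchanged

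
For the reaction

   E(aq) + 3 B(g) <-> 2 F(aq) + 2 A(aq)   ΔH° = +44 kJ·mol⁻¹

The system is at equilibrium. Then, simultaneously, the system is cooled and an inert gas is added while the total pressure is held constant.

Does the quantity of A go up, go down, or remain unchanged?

The forward reaction is endothermic. Lowering T favours the exothermic direction — shift to the left.
Adding inert gas at constant total pressure expands the volume and lowers every reacting partial pressure. With Δn_gas = 0 − 3 = -3, Q moves away from K toward the side with fewer gas moles, so the system shifts toward the side with more gas moles — to the left.
The net shift is to the left. A is a product, so its amount decreases.

decreases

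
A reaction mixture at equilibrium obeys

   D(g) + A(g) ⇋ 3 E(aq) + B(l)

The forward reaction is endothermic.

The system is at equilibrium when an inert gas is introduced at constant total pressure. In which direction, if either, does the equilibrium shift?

Adding inert gas at constant total pressure expands the volume and lowers every reacting partial pressure. With Δn_gas = 0 − 2 = -2, Q moves away from K toward the side with fewer gas moles, so the system shifts toward the side with more gas moles — to the left.

left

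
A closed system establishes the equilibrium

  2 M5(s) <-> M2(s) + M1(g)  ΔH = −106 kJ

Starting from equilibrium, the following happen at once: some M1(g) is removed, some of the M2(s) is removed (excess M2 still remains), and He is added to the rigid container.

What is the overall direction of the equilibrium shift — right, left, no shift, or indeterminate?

right

Removing M1 (g), a product, drives the reaction to the right.
M2 is a pure solid; its activity is 1 regardless of amount, so Q is unaffected — no shift from this change.
At constant volume, adding an inert gas leaves every reacting species' partial pressure unchanged, so Q is unchanged — no shift from this change.
Only the nonzero effect(s) matter; the net shift is to the right.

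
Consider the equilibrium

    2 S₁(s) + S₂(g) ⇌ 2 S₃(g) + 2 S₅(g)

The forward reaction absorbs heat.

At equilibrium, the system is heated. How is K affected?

increases

K depends on temperature via the van 't Hoff relation. The forward reaction is endothermic, so raising T increases K.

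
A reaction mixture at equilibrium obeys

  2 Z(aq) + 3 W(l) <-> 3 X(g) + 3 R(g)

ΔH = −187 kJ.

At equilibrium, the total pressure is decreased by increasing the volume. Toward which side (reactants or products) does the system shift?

Gas moles: reactants 0, products 6 (Δn_gas = +6). Expansion shifts the system toward the side with more moles of gas — to the right.

right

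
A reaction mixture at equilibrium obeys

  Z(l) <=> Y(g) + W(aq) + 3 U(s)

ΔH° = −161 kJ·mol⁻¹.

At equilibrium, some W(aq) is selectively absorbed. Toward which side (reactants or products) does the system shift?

right

Removing W (aq), a product, drives the reaction to the right.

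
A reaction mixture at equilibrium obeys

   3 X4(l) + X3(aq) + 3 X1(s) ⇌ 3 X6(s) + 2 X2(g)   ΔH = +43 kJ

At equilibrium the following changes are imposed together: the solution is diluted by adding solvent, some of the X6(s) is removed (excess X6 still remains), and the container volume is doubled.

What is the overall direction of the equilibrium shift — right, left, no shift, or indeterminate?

Dilution lowers every aqueous concentration by the same factor. Δn_aq = 0 − 1 = -1, so the system shifts toward the side with more dissolved moles — to the left.
X6 is a pure solid; its activity is 1 regardless of amount, so Q is unaffected — no shift from this change.
Gas moles: reactants 0, products 2 (Δn_gas = +2). Expansion shifts the system toward the side with more moles of gas — to the right.
The individual effects push in opposite directions; without quantitative information the net direction cannot be determined.

cannot be determined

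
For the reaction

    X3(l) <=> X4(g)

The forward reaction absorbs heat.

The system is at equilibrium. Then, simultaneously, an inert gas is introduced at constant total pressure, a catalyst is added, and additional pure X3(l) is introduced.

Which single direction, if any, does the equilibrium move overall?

Adding inert gas at constant total pressure expands the volume and lowers every reacting partial pressure. With Δn_gas = 1 − 0 = +1, Q moves away from K toward the side with fewer gas moles, so the system shifts toward the side with more gas moles — to the right.
A catalyst speeds both forward and reverse rates equally; it changes neither Q nor K — no shift from this change.
X3 is a pure liquid; its activity is 1 regardless of amount, so Q is unaffected — no shift from this change.
Only the nonzero effect(s) matter; the net shift is to the right.

right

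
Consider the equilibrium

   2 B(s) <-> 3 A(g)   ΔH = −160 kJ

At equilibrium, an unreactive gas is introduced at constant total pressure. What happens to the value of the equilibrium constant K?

unchanged

The equilibrium constant depends only on temperature. This perturbation may move the position of equilibrium, but since T is unchanged, K itself is unchanged.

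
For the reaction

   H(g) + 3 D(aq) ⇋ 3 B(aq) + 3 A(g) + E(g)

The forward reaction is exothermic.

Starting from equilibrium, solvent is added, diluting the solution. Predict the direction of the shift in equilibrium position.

Dilution scales every aqueous concentration by the same factor. Δn_aq = 3 − 3 = 0, so Q is unchanged — no shift.

no shift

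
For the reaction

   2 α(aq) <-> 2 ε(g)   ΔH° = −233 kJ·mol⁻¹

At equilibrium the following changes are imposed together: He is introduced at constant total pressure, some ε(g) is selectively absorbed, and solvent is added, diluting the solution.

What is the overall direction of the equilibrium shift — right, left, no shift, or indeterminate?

cannot be determined

Adding inert gas at constant total pressure expands the volume and lowers every reacting partial pressure. With Δn_gas = 2 − 0 = +2, Q moves away from K toward the side with fewer gas moles, so the system shifts toward the side with more gas moles — to the right.
Removing ε (g), a product, drives the reaction to the right.
Dilution lowers every aqueous concentration by the same factor. Δn_aq = 0 − 2 = -2, so the system shifts toward the side with more dissolved moles — to the left.
The individual effects push in opposite directions; without quantitative information the net direction cannot be determined.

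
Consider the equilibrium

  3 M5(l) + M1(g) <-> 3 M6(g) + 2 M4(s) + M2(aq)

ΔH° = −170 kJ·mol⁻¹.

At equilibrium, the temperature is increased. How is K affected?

decreases

K depends on temperature via the van 't Hoff relation. The forward reaction is exothermic, so raising T decreases K.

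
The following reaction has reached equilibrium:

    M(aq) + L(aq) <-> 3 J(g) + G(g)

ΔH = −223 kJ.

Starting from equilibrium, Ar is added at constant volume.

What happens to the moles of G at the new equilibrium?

unchanged

At constant volume, adding an inert gas leaves every reacting species' partial pressure unchanged, so Q is unchanged — no shift from this change.
No net shift occurs, so the amount of G is unchanged.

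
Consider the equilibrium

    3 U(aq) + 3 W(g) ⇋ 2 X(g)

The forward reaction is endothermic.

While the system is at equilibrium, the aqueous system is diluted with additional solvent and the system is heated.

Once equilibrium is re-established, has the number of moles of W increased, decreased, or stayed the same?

Dilution lowers every aqueous concentration by the same factor. Δn_aq = 0 − 3 = -3, so the system shifts toward the side with more dissolved moles — to the left.
The forward reaction is endothermic. Raising T favours the endothermic direction — shift to the right.
The two effects oppose each other, so the net shift — and hence the change in W — cannot be determined from the given information.

cannot be determined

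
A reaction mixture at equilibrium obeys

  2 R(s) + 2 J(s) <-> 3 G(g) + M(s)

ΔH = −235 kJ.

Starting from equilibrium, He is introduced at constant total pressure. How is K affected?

The equilibrium constant depends only on temperature. This perturbation may move the position of equilibrium, but since T is unchanged, K itself is unchanged.

unchanged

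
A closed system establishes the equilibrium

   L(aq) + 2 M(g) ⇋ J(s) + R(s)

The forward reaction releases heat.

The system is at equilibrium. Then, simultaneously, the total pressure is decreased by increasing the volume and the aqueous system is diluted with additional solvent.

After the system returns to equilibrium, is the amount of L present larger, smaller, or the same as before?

increases

Gas moles: reactants 2, products 0 (Δn_gas = -2). Expansion shifts the system toward the side with more moles of gas — to the left.
Dilution lowers every aqueous concentration by the same factor. Δn_aq = 0 − 1 = -1, so the system shifts toward the side with more dissolved moles — to the left.
The net shift is to the left. L is a reactant, so its amount increases.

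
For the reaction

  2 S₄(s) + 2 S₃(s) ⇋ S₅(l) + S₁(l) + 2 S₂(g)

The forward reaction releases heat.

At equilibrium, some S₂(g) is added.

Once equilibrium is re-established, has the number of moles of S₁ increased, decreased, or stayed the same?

Adding S₂ (g), a product, drives the reaction to the left.
The net shift is to the left. S₁ is a product, so its amount decreases.

decreases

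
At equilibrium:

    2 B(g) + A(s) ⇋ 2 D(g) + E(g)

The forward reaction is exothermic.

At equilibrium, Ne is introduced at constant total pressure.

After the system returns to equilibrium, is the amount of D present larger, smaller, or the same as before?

Adding inert gas at constant total pressure expands the volume and lowers every reacting partial pressure. With Δn_gas = 3 − 2 = +1, Q moves away from K toward the side with fewer gas moles, so the system shifts toward the side with more gas moles — to the right.
The net shift is to the right. D is a product, so its amount increases.

increases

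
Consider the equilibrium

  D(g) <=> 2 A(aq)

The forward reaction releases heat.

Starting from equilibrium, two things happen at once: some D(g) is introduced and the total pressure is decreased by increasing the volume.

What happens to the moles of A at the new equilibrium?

cannot be determined

Adding D (g), a reactant, drives the reaction to the right.
Gas moles: reactants 1, products 0 (Δn_gas = -1). Expansion shifts the system toward the side with more moles of gas — to the left.
The two effects oppose each other, so the net shift — and hence the change in A — cannot be determined from the given information.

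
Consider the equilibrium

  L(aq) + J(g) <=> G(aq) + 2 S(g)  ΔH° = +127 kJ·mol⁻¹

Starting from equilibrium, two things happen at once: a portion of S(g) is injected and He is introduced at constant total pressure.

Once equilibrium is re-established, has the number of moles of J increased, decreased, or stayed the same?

cannot be determined

Adding S (g), a product, drives the reaction to the left.
Adding inert gas at constant total pressure expands the volume and lowers every reacting partial pressure. With Δn_gas = 2 − 1 = +1, Q moves away from K toward the side with fewer gas moles, so the system shifts toward the side with more gas moles — to the right.
The two effects oppose each other, so the net shift — and hence the change in J — cannot be determined from the given information.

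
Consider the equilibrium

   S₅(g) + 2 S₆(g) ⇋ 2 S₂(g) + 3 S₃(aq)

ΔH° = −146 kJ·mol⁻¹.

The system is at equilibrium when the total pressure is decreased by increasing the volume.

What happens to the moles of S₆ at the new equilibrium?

increases

Gas moles: reactants 3, products 2 (Δn_gas = -1). Expansion shifts the system toward the side with more moles of gas — to the left.
The net shift is to the left. S₆ is a reactant, so its amount increases.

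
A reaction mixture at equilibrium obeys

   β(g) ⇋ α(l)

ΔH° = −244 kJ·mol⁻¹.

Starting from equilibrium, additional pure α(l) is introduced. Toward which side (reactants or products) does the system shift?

no shift

α is a pure liquid; its activity is 1 regardless of amount, so Q is unaffected — no shift from this change.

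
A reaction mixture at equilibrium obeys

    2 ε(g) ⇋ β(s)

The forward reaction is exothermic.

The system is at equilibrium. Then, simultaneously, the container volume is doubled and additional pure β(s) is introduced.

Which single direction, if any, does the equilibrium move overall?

Gas moles: reactants 2, products 0 (Δn_gas = -2). Expansion shifts the system toward the side with more moles of gas — to the left.
β is a pure solid; its activity is 1 regardless of amount, so Q is unaffected — no shift from this change.
Only the nonzero effect(s) matter; the net shift is to the left.

left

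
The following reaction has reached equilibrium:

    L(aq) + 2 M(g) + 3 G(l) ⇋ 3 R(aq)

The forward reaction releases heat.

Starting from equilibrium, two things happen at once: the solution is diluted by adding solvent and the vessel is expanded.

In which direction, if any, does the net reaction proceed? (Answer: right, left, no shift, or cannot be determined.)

Dilution lowers every aqueous concentration by the same factor. Δn_aq = 3 − 1 = +2, so the system shifts toward the side with more dissolved moles — to the right.
Gas moles: reactants 2, products 0 (Δn_gas = -2). Expansion shifts the system toward the side with more moles of gas — to the left.
The individual effects push in opposite directions; without quantitative information the net direction cannot be determined.

cannot be determined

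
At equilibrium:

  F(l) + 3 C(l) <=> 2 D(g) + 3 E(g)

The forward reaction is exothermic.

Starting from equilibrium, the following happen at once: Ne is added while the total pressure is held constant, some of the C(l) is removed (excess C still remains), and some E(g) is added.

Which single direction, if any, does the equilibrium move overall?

Adding inert gas at constant total pressure expands the volume and lowers every reacting partial pressure. With Δn_gas = 5 − 0 = +5, Q moves away from K toward the side with fewer gas moles, so the system shifts toward the side with more gas moles — to the right.
C is a pure liquid; its activity is 1 regardless of amount, so Q is unaffected — no shift from this change.
Adding E (g), a product, drives the reaction to the left.
The individual effects push in opposite directions; without quantitative information the net direction cannot be determined.

cannot be determined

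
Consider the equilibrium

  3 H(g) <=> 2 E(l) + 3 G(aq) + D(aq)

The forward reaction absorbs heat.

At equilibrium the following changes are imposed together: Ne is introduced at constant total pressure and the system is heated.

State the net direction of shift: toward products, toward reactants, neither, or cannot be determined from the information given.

Adding inert gas at constant total pressure expands the volume and lowers every reacting partial pressure. With Δn_gas = 0 − 3 = -3, Q moves away from K toward the side with fewer gas moles, so the system shifts toward the side with more gas moles — to the left.
The forward reaction is endothermic. Raising T favours the endothermic direction — shift to the right.
The individual effects push in opposite directions; without quantitative information the net direction cannot be determined.

cannot be determined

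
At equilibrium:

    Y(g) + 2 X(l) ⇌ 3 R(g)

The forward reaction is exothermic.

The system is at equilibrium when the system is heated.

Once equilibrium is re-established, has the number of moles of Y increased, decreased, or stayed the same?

increases

The forward reaction is exothermic. Raising T favours the endothermic direction — shift to the left.
The net shift is to the left. Y is a reactant, so its amount increases.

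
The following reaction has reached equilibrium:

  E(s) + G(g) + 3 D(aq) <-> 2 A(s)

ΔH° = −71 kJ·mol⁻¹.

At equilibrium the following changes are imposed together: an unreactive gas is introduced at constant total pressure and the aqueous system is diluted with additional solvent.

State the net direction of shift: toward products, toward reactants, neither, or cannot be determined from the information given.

Adding inert gas at constant total pressure expands the volume and lowers every reacting partial pressure. With Δn_gas = 0 − 1 = -1, Q moves away from K toward the side with fewer gas moles, so the system shifts toward the side with more gas moles — to the left.
Dilution lowers every aqueous concentration by the same factor. Δn_aq = 0 − 3 = -3, so the system shifts toward the side with more dissolved moles — to the left.
All effects act in the same direction — net shift to the left.

left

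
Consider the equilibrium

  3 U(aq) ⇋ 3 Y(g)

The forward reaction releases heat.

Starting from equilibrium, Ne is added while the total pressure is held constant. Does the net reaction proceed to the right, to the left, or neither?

right

Adding inert gas at constant total pressure expands the volume and lowers every reacting partial pressure. With Δn_gas = 3 − 0 = +3, Q moves away from K toward the side with fewer gas moles, so the system shifts toward the side with more gas moles — to the right.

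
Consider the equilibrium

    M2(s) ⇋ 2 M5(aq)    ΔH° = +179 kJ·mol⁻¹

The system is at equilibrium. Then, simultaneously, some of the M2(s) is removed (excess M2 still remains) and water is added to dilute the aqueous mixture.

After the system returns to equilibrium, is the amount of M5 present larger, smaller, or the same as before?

increases

M2 is a pure solid; its activity is 1 regardless of amount, so Q is unaffected — no shift from this change.
Dilution lowers every aqueous concentration by the same factor. Δn_aq = 2 − 0 = +2, so the system shifts toward the side with more dissolved moles — to the right.
The net shift is to the right. M5 is a product, so its amount increases.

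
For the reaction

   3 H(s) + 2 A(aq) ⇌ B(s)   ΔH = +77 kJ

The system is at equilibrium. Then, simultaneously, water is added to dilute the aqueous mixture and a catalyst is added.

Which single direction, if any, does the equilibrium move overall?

Dilution lowers every aqueous concentration by the same factor. Δn_aq = 0 − 2 = -2, so the system shifts toward the side with more dissolved moles — to the left.
A catalyst speeds both forward and reverse rates equally; it changes neither Q nor K — no shift from this change.
Only the nonzero effect(s) matter; the net shift is to the left.

left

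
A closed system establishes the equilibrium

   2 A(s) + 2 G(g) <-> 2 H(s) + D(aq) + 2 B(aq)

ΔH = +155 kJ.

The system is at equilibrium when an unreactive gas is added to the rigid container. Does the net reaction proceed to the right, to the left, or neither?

At constant volume, adding an inert gas leaves every reacting species' partial pressure unchanged, so Q is unchanged — no shift from this change.

no shift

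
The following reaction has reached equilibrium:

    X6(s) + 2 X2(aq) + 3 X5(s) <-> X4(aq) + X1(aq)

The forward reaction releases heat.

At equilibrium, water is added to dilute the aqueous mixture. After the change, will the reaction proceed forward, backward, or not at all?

Dilution scales every aqueous concentration by the same factor. Δn_aq = 2 − 2 = 0, so Q is unchanged — no shift.

no shift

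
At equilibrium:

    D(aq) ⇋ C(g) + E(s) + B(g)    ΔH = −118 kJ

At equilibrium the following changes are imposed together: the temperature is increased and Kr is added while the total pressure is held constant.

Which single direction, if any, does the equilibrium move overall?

The forward reaction is exothermic. Raising T favours the endothermic direction — shift to the left.
Adding inert gas at constant total pressure expands the volume and lowers every reacting partial pressure. With Δn_gas = 2 − 0 = +2, Q moves away from K toward the side with fewer gas moles, so the system shifts toward the side with more gas moles — to the right.
The individual effects push in opposite directions; without quantitative information the net direction cannot be determined.

cannot be determined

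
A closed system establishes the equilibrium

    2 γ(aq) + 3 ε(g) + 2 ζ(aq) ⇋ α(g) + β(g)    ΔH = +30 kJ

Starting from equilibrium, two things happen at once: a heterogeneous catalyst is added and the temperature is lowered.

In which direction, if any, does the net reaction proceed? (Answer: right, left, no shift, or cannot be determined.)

A catalyst speeds both forward and reverse rates equally; it changes neither Q nor K — no shift from this change.
The forward reaction is endothermic. Lowering T favours the exothermic direction — shift to the left.
Only the nonzero effect(s) matter; the net shift is to the left.

left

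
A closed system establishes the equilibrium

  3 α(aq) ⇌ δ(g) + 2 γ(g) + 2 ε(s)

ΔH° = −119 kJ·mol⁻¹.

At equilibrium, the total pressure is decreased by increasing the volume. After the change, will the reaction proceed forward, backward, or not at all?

right

Gas moles: reactants 0, products 3 (Δn_gas = +3). Expansion shifts the system toward the side with more moles of gas — to the right.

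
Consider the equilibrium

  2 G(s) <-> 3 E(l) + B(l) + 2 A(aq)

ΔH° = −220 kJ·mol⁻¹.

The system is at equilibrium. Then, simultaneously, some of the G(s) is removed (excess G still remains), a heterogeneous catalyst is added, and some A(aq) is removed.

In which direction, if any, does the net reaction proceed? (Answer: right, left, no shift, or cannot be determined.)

G is a pure solid; its activity is 1 regardless of amount, so Q is unaffected — no shift from this change.
A catalyst speeds both forward and reverse rates equally; it changes neither Q nor K — no shift from this change.
Removing A (aq), a product, drives the reaction to the right.
Only the nonzero effect(s) matter; the net shift is to the right.

right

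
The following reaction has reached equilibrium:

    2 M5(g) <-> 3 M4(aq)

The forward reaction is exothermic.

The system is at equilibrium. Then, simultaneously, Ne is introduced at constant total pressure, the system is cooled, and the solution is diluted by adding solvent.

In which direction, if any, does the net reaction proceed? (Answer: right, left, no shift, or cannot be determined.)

Adding inert gas at constant total pressure expands the volume and lowers every reacting partial pressure. With Δn_gas = 0 − 2 = -2, Q moves away from K toward the side with fewer gas moles, so the system shifts toward the side with more gas moles — to the left.
The forward reaction is exothermic. Lowering T favours the exothermic direction — shift to the right.
Dilution lowers every aqueous concentration by the same factor. Δn_aq = 3 − 0 = +3, so the system shifts toward the side with more dissolved moles — to the right.
The individual effects push in opposite directions; without quantitative information the net direction cannot be determined.

cannot be determined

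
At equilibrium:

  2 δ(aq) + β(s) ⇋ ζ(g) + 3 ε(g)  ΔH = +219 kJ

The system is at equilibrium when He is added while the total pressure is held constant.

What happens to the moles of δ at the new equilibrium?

Adding inert gas at constant total pressure expands the volume and lowers every reacting partial pressure. With Δn_gas = 4 − 0 = +4, Q moves away from K toward the side with fewer gas moles, so the system shifts toward the side with more gas moles — to the right.
The net shift is to the right. δ is a reactant, so its amount decreases.

decreases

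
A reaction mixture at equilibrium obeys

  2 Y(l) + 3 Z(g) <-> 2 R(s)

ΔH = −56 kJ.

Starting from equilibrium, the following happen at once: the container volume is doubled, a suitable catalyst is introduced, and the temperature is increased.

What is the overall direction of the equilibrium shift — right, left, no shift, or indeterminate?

Gas moles: reactants 3, products 0 (Δn_gas = -3). Expansion shifts the system toward the side with more moles of gas — to the left.
A catalyst speeds both forward and reverse rates equally; it changes neither Q nor K — no shift from this change.
The forward reaction is exothermic. Raising T favours the endothermic direction — shift to the left.
Only the nonzero effect(s) matter; the net shift is to the left.

left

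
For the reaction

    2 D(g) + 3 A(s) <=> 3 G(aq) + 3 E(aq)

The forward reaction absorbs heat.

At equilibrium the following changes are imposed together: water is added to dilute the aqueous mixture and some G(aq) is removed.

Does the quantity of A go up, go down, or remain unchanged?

Dilution lowers every aqueous concentration by the same factor. Δn_aq = 6 − 0 = +6, so the system shifts toward the side with more dissolved moles — to the right.
Removing G (aq), a product, drives the reaction to the right.
The net shift is to the right. A is a reactant, so its amount decreases.

decreases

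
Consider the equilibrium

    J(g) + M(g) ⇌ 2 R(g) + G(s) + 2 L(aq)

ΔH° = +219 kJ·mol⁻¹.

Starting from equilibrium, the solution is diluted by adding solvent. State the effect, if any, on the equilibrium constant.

The equilibrium constant depends only on temperature. This perturbation may move the position of equilibrium, but since T is unchanged, K itself is unchanged.

unchanged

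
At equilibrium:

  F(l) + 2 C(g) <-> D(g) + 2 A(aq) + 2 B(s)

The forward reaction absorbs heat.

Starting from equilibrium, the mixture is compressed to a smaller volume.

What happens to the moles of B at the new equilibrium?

increases

Gas moles: reactants 2, products 1 (Δn_gas = -1). Compression shifts the system toward the side with fewer moles of gas — to the right.
The net shift is to the right. B is a product, so its amount increases.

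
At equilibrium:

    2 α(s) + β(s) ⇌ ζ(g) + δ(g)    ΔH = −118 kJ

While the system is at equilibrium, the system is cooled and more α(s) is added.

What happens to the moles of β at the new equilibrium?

The forward reaction is exothermic. Lowering T favours the exothermic direction — shift to the right.
α is a pure solid; its activity is 1 regardless of amount, so Q is unaffected — no shift from this change.
The net shift is to the right. β is a reactant, so its amount decreases.

decreases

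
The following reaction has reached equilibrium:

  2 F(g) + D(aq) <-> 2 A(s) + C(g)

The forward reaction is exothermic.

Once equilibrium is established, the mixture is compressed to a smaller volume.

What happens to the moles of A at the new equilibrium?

Gas moles: reactants 2, products 1 (Δn_gas = -1). Compression shifts the system toward the side with fewer moles of gas — to the right.
The net shift is to the right. A is a product, so its amount increases.

increases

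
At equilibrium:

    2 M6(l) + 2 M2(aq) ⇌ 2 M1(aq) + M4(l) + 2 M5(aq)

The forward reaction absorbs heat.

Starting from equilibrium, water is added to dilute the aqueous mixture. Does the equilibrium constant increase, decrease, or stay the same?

unchanged

The equilibrium constant depends only on temperature. This perturbation may move the position of equilibrium, but since T is unchanged, K itself is unchanged.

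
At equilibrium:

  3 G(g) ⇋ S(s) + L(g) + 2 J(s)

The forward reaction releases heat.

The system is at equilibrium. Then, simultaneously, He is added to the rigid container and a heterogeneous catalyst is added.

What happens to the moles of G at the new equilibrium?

unchanged

At constant volume, adding an inert gas leaves every reacting species' partial pressure unchanged, so Q is unchanged — no shift from this change.
A catalyst speeds both forward and reverse rates equally; it changes neither Q nor K — no shift from this change.
No net shift occurs, so the amount of G is unchanged.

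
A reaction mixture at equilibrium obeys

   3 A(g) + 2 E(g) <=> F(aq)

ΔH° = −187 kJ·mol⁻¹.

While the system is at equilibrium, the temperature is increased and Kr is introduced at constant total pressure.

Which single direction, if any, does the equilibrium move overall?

left

The forward reaction is exothermic. Raising T favours the endothermic direction — shift to the left.
Adding inert gas at constant total pressure expands the volume and lowers every reacting partial pressure. With Δn_gas = 0 − 5 = -5, Q moves away from K toward the side with fewer gas moles, so the system shifts toward the side with more gas moles — to the left.
All effects act in the same direction — net shift to the left.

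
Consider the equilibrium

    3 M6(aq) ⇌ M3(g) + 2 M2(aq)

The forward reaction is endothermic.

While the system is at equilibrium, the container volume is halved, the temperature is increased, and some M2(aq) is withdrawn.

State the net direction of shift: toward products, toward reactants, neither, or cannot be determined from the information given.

cannot be determined

Gas moles: reactants 0, products 1 (Δn_gas = +1). Compression shifts the system toward the side with fewer moles of gas — to the left.
The forward reaction is endothermic. Raising T favours the endothermic direction — shift to the right.
Removing M2 (aq), a product, drives the reaction to the right.
The individual effects push in opposite directions; without quantitative information the net direction cannot be determined.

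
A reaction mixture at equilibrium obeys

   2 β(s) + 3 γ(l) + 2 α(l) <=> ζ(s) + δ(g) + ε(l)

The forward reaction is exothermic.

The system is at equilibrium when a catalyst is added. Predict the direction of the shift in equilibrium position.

no shift

A catalyst speeds both forward and reverse rates equally; it changes neither Q nor K — no shift from this change.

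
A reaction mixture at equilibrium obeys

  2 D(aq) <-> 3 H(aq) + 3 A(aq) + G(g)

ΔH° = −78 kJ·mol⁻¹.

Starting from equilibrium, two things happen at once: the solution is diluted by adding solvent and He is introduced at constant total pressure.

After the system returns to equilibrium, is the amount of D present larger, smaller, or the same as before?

decreases

Dilution lowers every aqueous concentration by the same factor. Δn_aq = 6 − 2 = +4, so the system shifts toward the side with more dissolved moles — to the right.
Adding inert gas at constant total pressure expands the volume and lowers every reacting partial pressure. With Δn_gas = 1 − 0 = +1, Q moves away from K toward the side with fewer gas moles, so the system shifts toward the side with more gas moles — to the right.
The net shift is to the right. D is a reactant, so its amount decreases.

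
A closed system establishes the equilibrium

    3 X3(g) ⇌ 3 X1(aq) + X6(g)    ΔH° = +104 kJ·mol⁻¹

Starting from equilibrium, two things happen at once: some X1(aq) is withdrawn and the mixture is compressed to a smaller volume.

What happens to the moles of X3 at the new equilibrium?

decreases

Removing X1 (aq), a product, drives the reaction to the right.
Gas moles: reactants 3, products 1 (Δn_gas = -2). Compression shifts the system toward the side with fewer moles of gas — to the right.
The net shift is to the right. X3 is a reactant, so its amount decreases.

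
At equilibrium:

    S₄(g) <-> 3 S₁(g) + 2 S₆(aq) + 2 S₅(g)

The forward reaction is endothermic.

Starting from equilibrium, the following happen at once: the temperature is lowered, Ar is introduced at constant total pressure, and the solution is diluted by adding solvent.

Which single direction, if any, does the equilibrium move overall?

cannot be determined

The forward reaction is endothermic. Lowering T favours the exothermic direction — shift to the left.
Adding inert gas at constant total pressure expands the volume and lowers every reacting partial pressure. With Δn_gas = 5 − 1 = +4, Q moves away from K toward the side with fewer gas moles, so the system shifts toward the side with more gas moles — to the right.
Dilution lowers every aqueous concentration by the same factor. Δn_aq = 2 − 0 = +2, so the system shifts toward the side with more dissolved moles — to the right.
The individual effects push in opposite directions; without quantitative information the net direction cannot be determined.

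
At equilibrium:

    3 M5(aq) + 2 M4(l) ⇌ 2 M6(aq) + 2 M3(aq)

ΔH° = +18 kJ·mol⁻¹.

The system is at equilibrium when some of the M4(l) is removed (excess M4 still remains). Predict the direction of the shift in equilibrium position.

M4 is a pure liquid; its activity is 1 regardless of amount, so Q is unaffected — no shift from this change.

no shift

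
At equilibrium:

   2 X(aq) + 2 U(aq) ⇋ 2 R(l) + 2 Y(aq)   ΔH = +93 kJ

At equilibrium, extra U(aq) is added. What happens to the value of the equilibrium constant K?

unchanged

The equilibrium constant depends only on temperature. This perturbation may move the position of equilibrium, but since T is unchanged, K itself is unchanged.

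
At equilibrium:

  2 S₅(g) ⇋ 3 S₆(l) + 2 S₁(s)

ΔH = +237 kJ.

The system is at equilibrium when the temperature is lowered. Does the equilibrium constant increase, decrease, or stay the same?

K depends on temperature via the van 't Hoff relation. The forward reaction is endothermic, so lowering T decreases K.

decreases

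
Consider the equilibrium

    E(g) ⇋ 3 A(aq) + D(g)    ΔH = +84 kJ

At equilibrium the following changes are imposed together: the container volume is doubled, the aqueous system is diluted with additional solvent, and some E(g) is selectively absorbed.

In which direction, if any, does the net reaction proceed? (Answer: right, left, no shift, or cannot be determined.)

Gas moles: reactants 1, products 1. Δn_gas = 0, so a volume change leaves Q equal to K — no shift from this change.
Dilution lowers every aqueous concentration by the same factor. Δn_aq = 3 − 0 = +3, so the system shifts toward the side with more dissolved moles — to the right.
Removing E (g), a reactant, drives the reaction to the left.
The individual effects push in opposite directions; without quantitative information the net direction cannot be determined.

cannot be determined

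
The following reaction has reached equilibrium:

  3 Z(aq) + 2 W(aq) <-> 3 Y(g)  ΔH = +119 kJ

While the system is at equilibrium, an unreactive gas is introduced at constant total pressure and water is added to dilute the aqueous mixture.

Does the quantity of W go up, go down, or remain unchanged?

cannot be determined

Adding inert gas at constant total pressure expands the volume and lowers every reacting partial pressure. With Δn_gas = 3 − 0 = +3, Q moves away from K toward the side with fewer gas moles, so the system shifts toward the side with more gas moles — to the right.
Dilution lowers every aqueous concentration by the same factor. Δn_aq = 0 − 5 = -5, so the system shifts toward the side with more dissolved moles — to the left.
The two effects oppose each other, so the net shift — and hence the change in W — cannot be determined from the given information.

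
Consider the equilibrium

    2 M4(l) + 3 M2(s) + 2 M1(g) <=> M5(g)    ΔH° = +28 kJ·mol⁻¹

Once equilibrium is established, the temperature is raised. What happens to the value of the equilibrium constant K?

increases

K depends on temperature via the van 't Hoff relation. The forward reaction is endothermic, so raising T increases K.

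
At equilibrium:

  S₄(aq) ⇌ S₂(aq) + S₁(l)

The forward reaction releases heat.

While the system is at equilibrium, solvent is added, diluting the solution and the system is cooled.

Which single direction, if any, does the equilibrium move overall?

right

Dilution scales every aqueous concentration by the same factor. Δn_aq = 1 − 1 = 0, so Q is unchanged — no shift.
The forward reaction is exothermic. Lowering T favours the exothermic direction — shift to the right.
Only the nonzero effect(s) matter; the net shift is to the right.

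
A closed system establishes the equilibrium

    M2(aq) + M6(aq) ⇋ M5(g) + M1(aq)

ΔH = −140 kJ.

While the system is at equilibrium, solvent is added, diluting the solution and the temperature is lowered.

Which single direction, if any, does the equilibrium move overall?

cannot be determined

Dilution lowers every aqueous concentration by the same factor. Δn_aq = 1 − 2 = -1, so the system shifts toward the side with more dissolved moles — to the left.
The forward reaction is exothermic. Lowering T favours the exothermic direction — shift to the right.
The individual effects push in opposite directions; without quantitative information the net direction cannot be determined.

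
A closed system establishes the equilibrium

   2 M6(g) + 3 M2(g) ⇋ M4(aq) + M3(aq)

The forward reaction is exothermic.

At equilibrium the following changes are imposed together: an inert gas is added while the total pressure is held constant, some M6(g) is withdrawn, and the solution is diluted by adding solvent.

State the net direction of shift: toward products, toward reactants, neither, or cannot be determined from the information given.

Adding inert gas at constant total pressure expands the volume and lowers every reacting partial pressure. With Δn_gas = 0 − 5 = -5, Q moves away from K toward the side with fewer gas moles, so the system shifts toward the side with more gas moles — to the left.
Removing M6 (g), a reactant, drives the reaction to the left.
Dilution lowers every aqueous concentration by the same factor. Δn_aq = 2 − 0 = +2, so the system shifts toward the side with more dissolved moles — to the right.
The individual effects push in opposite directions; without quantitative information the net direction cannot be determined.

cannot be determined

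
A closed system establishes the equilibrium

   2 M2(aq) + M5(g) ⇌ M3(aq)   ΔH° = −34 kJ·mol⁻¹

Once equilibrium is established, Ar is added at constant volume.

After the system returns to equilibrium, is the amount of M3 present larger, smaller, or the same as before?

unchanged

At constant volume, adding an inert gas leaves every reacting species' partial pressure unchanged, so Q is unchanged — no shift from this change.
No net shift occurs, so the amount of M3 is unchanged.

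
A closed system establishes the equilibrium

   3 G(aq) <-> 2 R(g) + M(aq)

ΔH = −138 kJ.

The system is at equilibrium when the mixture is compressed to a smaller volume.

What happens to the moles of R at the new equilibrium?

Gas moles: reactants 0, products 2 (Δn_gas = +2). Compression shifts the system toward the side with fewer moles of gas — to the left.
The net shift is to the left. R is a product, so its amount decreases.

decreases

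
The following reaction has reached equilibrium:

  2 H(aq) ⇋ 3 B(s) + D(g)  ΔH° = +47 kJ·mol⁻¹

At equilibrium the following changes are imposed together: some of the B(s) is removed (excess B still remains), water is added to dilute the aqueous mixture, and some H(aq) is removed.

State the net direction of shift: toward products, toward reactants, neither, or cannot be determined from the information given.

B is a pure solid; its activity is 1 regardless of amount, so Q is unaffected — no shift from this change.
Dilution lowers every aqueous concentration by the same factor. Δn_aq = 0 − 2 = -2, so the system shifts toward the side with more dissolved moles — to the left.
Removing H (aq), a reactant, drives the reaction to the left.
Only the nonzero effect(s) matter; the net shift is to the left.

left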